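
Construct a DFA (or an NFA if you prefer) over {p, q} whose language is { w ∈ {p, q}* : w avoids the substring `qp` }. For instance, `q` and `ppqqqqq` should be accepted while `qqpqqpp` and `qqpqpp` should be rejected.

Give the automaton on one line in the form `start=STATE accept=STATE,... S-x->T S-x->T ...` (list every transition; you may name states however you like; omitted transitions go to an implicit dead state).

start=s0 accept=s0,s1 s0-p->s0 s0-q->s1 s1-p->s2 s1-q->s1 s2-p->s2 s2-q->s2

This is the complement of 'contains `qp`'. Use the same substring-matching states — s0 through s2 holding how much of `qp` has just been matched — but flip the accepting set: everything except the trap s2 accepts.
        p   q  
>* s0   s0  s1 
 * s1   s2  s1 
   s2   s2  s2 
(> = start, * = accepting)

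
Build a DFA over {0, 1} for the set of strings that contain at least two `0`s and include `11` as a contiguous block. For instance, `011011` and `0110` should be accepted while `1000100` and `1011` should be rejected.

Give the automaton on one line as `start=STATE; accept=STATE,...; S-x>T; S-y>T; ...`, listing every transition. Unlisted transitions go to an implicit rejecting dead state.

start=q0; accept=q8; q0-0>q1; q0-1>q2; q1-0>q3; q1-1>q4; q2-0>q1; q2-1>q5; q3-0>q3; q3-1>q6; q4-0>q3; q4-1>q7; q5-0>q7; q5-1>q5; q6-0>q3; q6-1>q8; q7-0>q8; q7-1>q7; q8-0>q8; q8-1>q8

Build one automaton per condition and run them in lockstep. The first has 4 states tracking the count of `0`s, saturating at 3; the second has 3 states tracking whether and how much of `11` has been seen. A product state is a pair (one from each), accepting exactly when both do. After merging equivalent states the machine shrinks.
        0   1  
>  q0   q1  q2 
   q1   q3  q4 
   q2   q1  q5 
   q3   q3  q6 
   q4   q3  q7 
   q5   q7  q5 
   q6   q3  q8 
   q7   q8  q7 
 * q8   q8  q8 
(> = start, * = accepting)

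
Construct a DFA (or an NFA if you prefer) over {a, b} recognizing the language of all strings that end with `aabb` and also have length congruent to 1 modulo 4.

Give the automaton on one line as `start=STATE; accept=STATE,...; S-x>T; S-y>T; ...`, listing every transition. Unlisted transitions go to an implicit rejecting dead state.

Handle the two conditions separately and then intersect. The first has 5 states tracking how much of the suffix `aabb` has currently been matched; the second has 4 states tracking the input length modulo 4. A product state is a pair (one from each), accepting exactly when both do.
20 states suffice.
          a    b  
>  q0     q1   q2 
   q1     q3   q4 
   q2     q5   q4 
   q3     q6   q7 
   q4     q8   q9 
   q5     q6   q9 
   q6    q10  q11 
   q7    q12  q13 
   q8    q10   q0 
   q9    q12   q0 
   q10   q14  q15 
   q11    q1  q16 
   q12   q14   q2 
   q13    q1   q2 
   q14    q3  q17 
   q15    q5  q18 
 * q16    q5   q4 
   q17    q8  q19 
   q18    q8   q9 
   q19   q12   q0 
(> = start, * = accepting)

start=q0; accept=q16; q0-a>q1; q0-b>q2; q1-a>q3; q1-b>q4; q2-a>q5; q2-b>q4; q3-a>q6; q3-b>q7; q4-a>q8; q4-b>q9; q5-a>q6; q5-b>q9; q6-a>q10; q6-b>q11; q7-a>q12; q7-b>q13; q8-a>q10; q8-b>q0; q9-a>q12; q9-b>q0; q10-a>q14; q10-b>q15; q11-a>q1; q11-b>q16; q12-a>q14; q12-b>q2; q13-a>q1; q13-b>q2; q14-a>q3; q14-b>q17; q15-a>q5; q15-b>q18; q16-a>q5; q16-b>q4; q17-a>q8; q17-b>q19; q18-a>q8; q18-b>q9; q19-a>q12; q19-b>q0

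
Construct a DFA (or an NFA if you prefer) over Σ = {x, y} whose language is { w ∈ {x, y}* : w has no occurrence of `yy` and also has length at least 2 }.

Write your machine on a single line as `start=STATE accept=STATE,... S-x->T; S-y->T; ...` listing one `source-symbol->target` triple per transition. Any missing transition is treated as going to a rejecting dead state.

Run two small machines in parallel and take their product. The first has 3 states tracking partial matches of the forbidden pattern `yy`; the second has 4 states tracking the input length, saturating at 3. A product state is a pair (one from each), accepting exactly when both do. Equivalent product states are then merged.
A 6-state machine:
        x   y  
>  S0   S1  S2 
   S1   S3  S4 
   S2   S3  S5 
 * S3   S3  S4 
 * S4   S3  S5 
   S5   S5  S5 
(> = start, * = accepting)

start=S0; accept=S3,S4; S0-x->S1; S0-y->S2; S1-x->S3; S1-y->S4; S2-x->S3; S2-y->S5; S3-x->S3; S3-y->S4; S4-x->S3; S4-y->S5; S5-x->S5; S5-y->S5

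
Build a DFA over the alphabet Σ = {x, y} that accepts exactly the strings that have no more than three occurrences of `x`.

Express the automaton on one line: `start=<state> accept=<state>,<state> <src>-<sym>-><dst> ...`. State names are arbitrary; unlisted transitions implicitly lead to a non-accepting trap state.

start=S0 accept=S0,S1,S2,S3 S0-x->S1 S0-y->S0 S1-x->S2 S1-y->S1 S2-x->S3 S2-y->S2 S3-x->S4 S3-y->S3 S4-x->S4 S4-y->S4

Count `x`s, saturating at 4: states S0 through S3 mean 0 through 3 `x`s seen; S4 means more than 3. Each `x` increments (capped at S4); other symbols loop. Accept from {S0, S1, S2, S3}.
        x   y  
>* S0   S1  S0 
 * S1   S2  S1 
 * S2   S3  S2 
 * S3   S4  S3 
   S4   S4  S4 
(> = start, * = accepting)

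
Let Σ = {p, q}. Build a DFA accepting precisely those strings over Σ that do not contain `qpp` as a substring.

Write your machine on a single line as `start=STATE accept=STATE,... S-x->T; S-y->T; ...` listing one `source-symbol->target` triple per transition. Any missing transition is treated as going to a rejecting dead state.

start=s0; accept=s0,s1,s2; s0-p->s0; s0-q->s1; s1-p->s2; s1-q->s1; s2-p->s3; s2-q->s1; s3-p->s3; s3-q->s3

This is the complement of 'contains `qpp`'. Use the same substring-matching states — s0 through s3 holding how much of `qpp` has just been matched — but flip the accepting set: everything except the trap s3 accepts.
With 4 states:
        p   q  
>* s0   s0  s1 
 * s1   s2  s1 
 * s2   s3  s1 
   s3   s3  s3 
(> = start, * = accepting)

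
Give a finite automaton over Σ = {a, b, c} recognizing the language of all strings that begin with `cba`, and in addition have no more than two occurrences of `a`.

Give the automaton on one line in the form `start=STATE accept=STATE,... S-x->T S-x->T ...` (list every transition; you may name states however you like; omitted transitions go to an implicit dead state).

start=q0 accept=q7,q8 q0-a->q1 q0-b->q2 q0-c->q3 q1-a->q4 q1-b->q1 q1-c->q1 q2-a->q1 q2-b->q2 q2-c->q2 q3-a->q1 q3-b->q5 q3-c->q2 q4-a->q6 q4-b->q4 q4-c->q4 q5-a->q7 q5-b->q2 q5-c->q2 q6-a->q6 q6-b->q6 q6-c->q6 q7-a->q8 q7-b->q7 q7-c->q7 q8-a->q9 q8-b->q8 q8-c->q8 q9-a->q9 q9-b->q9 q9-c->q9

Build one automaton per condition and run them in lockstep. One (5 states) tracks whether the input so far still matches the prefix `cba`; the other (4 states) tracks the count of `a`s, saturating at 3. Each combined state is a pair, one component from each; accept when both components accept.
        a   b   c  
>  q0   q1  q2  q3 
   q1   q4  q1  q1 
   q2   q1  q2  q2 
   q3   q1  q5  q2 
   q4   q6  q4  q4 
   q5   q7  q2  q2 
   q6   q6  q6  q6 
 * q7   q8  q7  q7 
 * q8   q9  q8  q8 
   q9   q9  q9  q9 
(> = start, * = accepting)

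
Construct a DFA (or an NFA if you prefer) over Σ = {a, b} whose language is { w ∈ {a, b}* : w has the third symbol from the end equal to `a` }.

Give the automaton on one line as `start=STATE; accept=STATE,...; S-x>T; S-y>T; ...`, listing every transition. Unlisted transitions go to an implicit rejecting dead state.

A DFA must remember the last 3 symbols (since which symbol is third-to-last isn't known until the input ends). Use one state per possible window of the last ≤3 symbols; accept from those whose window starts with `a`.
With 15 states:
          a    b  
>  q0     q1   q2 
   q1     q3   q4 
   q2     q5   q6 
   q3     q7   q8 
   q4     q9  q10 
   q5    q11  q12 
   q6    q13  q14 
 * q7     q7   q8 
 * q8     q9  q10 
 * q9    q11  q12 
 * q10   q13  q14 
   q11    q7   q8 
   q12    q9  q10 
   q13   q11  q12 
   q14   q13  q14 
(> = start, * = accepting)

start=q0; accept=q7,q8,q9,q10; q0-a>q1; q0-b>q2; q1-a>q3; q1-b>q4; q2-a>q5; q2-b>q6; q3-a>q7; q3-b>q8; q4-a>q9; q4-b>q10; q5-a>q11; q5-b>q12; q6-a>q13; q6-b>q14; q7-a>q7; q7-b>q8; q8-a>q9; q8-b>q10; q9-a>q11; q9-b>q12; q10-a>q13; q10-b>q14; q11-a>q7; q11-b>q8; q12-a>q9; q12-b>q10; q13-a>q11; q13-b>q12; q14-a>q13; q14-b>q14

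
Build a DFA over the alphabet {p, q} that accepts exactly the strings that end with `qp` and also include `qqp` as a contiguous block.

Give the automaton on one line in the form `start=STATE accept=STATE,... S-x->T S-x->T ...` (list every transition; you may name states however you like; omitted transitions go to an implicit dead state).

start=S0 accept=S4 S0-p->S0 S0-q->S1 S1-p->S2 S1-q->S3 S2-p->S0 S2-q->S1 S3-p->S4 S3-q->S3 S4-p->S5 S4-q->S6 S5-p->S5 S5-q->S6 S6-p->S4 S6-q->S6

Run two small machines in parallel and take their product. The first has 3 states tracking how much of the suffix `qp` has currently been matched; the second has 4 states tracking whether and how much of `qqp` has been seen. A product state is a pair (one from each), accepting exactly when both do.
A 7-state machine:
        p   q  
>  S0   S0  S1 
   S1   S2  S3 
   S2   S0  S1 
   S3   S4  S3 
 * S4   S5  S6 
   S5   S5  S6 
   S6   S4  S6 
(> = start, * = accepting)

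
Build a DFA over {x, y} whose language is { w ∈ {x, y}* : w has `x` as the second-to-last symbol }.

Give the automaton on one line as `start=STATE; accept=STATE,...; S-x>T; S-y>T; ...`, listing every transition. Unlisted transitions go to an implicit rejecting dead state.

A DFA must remember the last 2 symbols (since which symbol is second-to-last isn't known until the input ends). Use one state per possible window of the last ≤2 symbols; accept from those whose window starts with `x`.
7 states suffice.
        x   y  
>  S0   S1  S2 
   S1   S3  S4 
   S2   S5  S6 
 * S3   S3  S4 
 * S4   S5  S6 
   S5   S3  S4 
   S6   S5  S6 
(> = start, * = accepting)

start=S0; accept=S3,S4; S0-x>S1; S0-y>S2; S1-x>S3; S1-y>S4; S2-x>S5; S2-y>S6; S3-x>S3; S3-y>S4; S4-x>S5; S4-y>S6; S5-x>S3; S5-y>S4; S6-x>S5; S6-y>S6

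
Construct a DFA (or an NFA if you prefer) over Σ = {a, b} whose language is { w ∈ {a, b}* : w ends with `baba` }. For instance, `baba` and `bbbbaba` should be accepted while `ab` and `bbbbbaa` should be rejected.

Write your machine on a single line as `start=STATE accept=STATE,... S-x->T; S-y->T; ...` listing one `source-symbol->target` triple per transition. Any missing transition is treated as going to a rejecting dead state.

start=S0; accept=S4; S0-a->S0; S0-b->S1; S1-a->S2; S1-b->S1; S2-a->S0; S2-b->S3; S3-a->S4; S3-b->S1; S4-a->S0; S4-b->S3

Let each state record the length of the longest suffix of the input read so far that is also a prefix of `baba`. S1 means the last symbol is `b`; S2 means the last 2 symbols are `ba`; S3 means the last 3 symbols are `bab`; S4 means the last 4 symbols are `baba`. Accept only at S4, where the string currently ends in `baba`.
A 5-state machine:
        a   b  
>  S0   S0  S1 
   S1   S2  S1 
   S2   S0  S3 
   S3   S4  S1 
 * S4   S0  S3 
(> = start, * = accepting)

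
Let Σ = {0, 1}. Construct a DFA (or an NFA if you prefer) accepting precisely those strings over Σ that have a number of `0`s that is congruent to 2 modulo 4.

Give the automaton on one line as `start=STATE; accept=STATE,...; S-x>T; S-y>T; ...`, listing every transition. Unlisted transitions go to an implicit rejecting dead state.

start=S0; accept=S2; S0-0>S1; S0-1>S0; S1-0>S2; S1-1>S1; S2-0>S3; S2-1>S2; S3-0>S0; S3-1>S3

The only thing that matters is how many `0`s have appeared, reduced mod 4. Use one state per residue: S0 for 0, …, S3 for 3. Reading `0` moves to the next residue; anything else stays put. S2 is accepting.
With 4 states:
        0   1  
>  S0   S1  S0 
   S1   S2  S1 
 * S2   S3  S2 
   S3   S0  S3 
(> = start, * = accepting)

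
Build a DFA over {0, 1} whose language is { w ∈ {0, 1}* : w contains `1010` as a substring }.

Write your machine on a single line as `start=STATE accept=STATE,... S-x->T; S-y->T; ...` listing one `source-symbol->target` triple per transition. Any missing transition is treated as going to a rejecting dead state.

start=S0; accept=S4; S0-0->S0; S0-1->S1; S1-0->S2; S1-1->S1; S2-0->S0; S2-1->S3; S3-0->S4; S3-1->S1; S4-0->S4; S4-1->S4

Track how much of `1010` has been matched so far: state S0 is no progress, S4 is the absorbing accept state reached once `1010` has occurred. Intermediate states record partial matches; on a mismatch, fall back to the longest reusable overlap.
With 5 states:
        0   1  
>  S0   S0  S1 
   S1   S2  S1 
   S2   S0  S3 
   S3   S4  S1 
 * S4   S4  S4 
(> = start, * = accepting)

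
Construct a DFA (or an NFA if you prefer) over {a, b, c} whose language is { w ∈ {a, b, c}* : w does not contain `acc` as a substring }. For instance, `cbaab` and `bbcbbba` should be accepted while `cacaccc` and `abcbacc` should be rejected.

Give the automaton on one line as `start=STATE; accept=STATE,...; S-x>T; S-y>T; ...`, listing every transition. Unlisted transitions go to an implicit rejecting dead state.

start=s0; accept=s0,s1,s2; s0-a>s1; s0-b>s0; s0-c>s0; s1-a>s1; s1-b>s0; s1-c>s2; s2-a>s1; s2-b>s0; s2-c>s3; s3-a>s3; s3-b>s3; s3-c>s3

This is the complement of 'contains `acc`'. Use the same substring-matching states — s0 through s3 holding how much of `acc` has just been matched — but flip the accepting set: everything except the trap s3 accepts.
A 4-state machine:
        a   b   c  
>* s0   s1  s0  s0 
 * s1   s1  s0  s2 
 * s2   s1  s0  s3 
   s3   s3  s3  s3 
(> = start, * = accepting)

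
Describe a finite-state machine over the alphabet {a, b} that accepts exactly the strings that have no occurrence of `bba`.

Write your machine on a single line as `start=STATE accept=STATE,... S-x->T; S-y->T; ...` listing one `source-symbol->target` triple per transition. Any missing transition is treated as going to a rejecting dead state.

start=q0; accept=q0,q1,q2; q0-a->q0; q0-b->q1; q1-a->q0; q1-b->q2; q2-a->q3; q2-b->q2; q3-a->q3; q3-b->q3

This is the complement of 'contains `bba`'. Use the same substring-matching states — q0 through q3 holding how much of `bba` has just been matched — but flip the accepting set: everything except the trap q3 accepts.
4 states suffice.
        a   b  
>* q0   q0  q1 
 * q1   q0  q2 
 * q2   q3  q2 
   q3   q3  q3 
(> = start, * = accepting)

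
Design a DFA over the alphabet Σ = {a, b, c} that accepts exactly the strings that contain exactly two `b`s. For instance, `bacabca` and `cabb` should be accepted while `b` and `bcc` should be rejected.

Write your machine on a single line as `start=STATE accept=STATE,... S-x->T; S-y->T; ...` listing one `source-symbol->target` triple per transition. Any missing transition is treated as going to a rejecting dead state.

start=q0; accept=q2; q0-a->q0; q0-b->q1; q0-c->q0; q1-a->q1; q1-b->q2; q1-c->q1; q2-a->q2; q2-b->q3; q2-c->q2; q3-a->q3; q3-b->q3; q3-c->q3

Only the number of `b`s matters, and only up to 3. Make a chain q0 → q1 → q2 → q3 advanced by each `b` (with q3 absorbing); every other symbol self-loops. The accepting set is {q2}.
A 4-state machine:
        a   b   c  
>  q0   q0  q1  q0 
   q1   q1  q2  q1 
 * q2   q2  q3  q2 
   q3   q3  q3  q3 
(> = start, * = accepting)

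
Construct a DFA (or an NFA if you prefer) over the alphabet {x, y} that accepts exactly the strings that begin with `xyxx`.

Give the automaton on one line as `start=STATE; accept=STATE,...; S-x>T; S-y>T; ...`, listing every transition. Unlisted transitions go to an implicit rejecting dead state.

Walk along `xyxx` while the input agrees: from A take `x` to B, and so on. Any deviation drops to the rejecting sink F. Once E is reached the prefix is confirmed and every continuation is accepted.
A 6-state machine:
       x  y 
>  A   B  F 
   B   F  C 
   C   D  F 
   D   E  F 
 * E   E  E 
   F   F  F 
(> = start, * = accepting)

start=A; accept=E; A-x>B; A-y>F; B-x>F; B-y>C; C-x>D; C-y>F; D-x>E; D-y>F; E-x>E; E-y>E; F-x>F; F-y>F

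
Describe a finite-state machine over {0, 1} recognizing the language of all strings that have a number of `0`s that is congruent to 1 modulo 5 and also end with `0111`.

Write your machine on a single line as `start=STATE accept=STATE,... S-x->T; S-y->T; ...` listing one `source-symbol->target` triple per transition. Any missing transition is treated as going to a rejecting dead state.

Handle the two conditions separately and then intersect. The first has 5 states tracking the count of `0`s modulo 5; the second has 5 states tracking how much of the suffix `0111` has currently been matched. A product state is a pair (one from each), accepting exactly when both do. Equivalent product states are then merged.
       0  1 
>  A   B  A 
   B   C  D 
   C   E  C 
   D   C  F 
   E   G  E 
   F   C  H 
   G   A  G 
 * H   C  I 
   I   C  I 
(> = start, * = accepting)

start=A; accept=H; A-0->B; A-1->A; B-0->C; B-1->D; C-0->E; C-1->C; D-0->C; D-1->F; E-0->G; E-1->E; F-0->C; F-1->H; G-0->A; G-1->G; H-0->C; H-1->I; I-0->C; I-1->I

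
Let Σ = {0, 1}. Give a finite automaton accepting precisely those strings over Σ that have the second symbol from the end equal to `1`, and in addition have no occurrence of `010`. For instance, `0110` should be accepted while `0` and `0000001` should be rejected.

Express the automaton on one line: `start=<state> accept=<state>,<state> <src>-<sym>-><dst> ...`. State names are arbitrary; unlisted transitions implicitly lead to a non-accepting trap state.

Run two small machines in parallel and take their product. The first has 7 states tracking the last 2 symbols read; the second has 4 states tracking partial matches of the forbidden pattern `010`. A product state is a pair (one from each), accepting exactly when both do.
11 states suffice.
          0    1  
>  q0     q1   q2 
   q1     q3   q4 
   q2     q5   q6 
   q3     q3   q4 
   q4     q7   q6 
 * q5     q3   q4 
 * q6     q5   q6 
   q7     q8   q9 
   q8     q8   q9 
   q9     q7  q10 
   q10    q7  q10 
(> = start, * = accepting)

start=q0 accept=q5,q6 q0-0->q1 q0-1->q2 q1-0->q3 q1-1->q4 q2-0->q5 q2-1->q6 q3-0->q3 q3-1->q4 q4-0->q7 q4-1->q6 q5-0->q3 q5-1->q4 q6-0->q5 q6-1->q6 q7-0->q8 q7-1->q9 q8-0->q8 q8-1->q9 q9-0->q7 q9-1->q10 q10-0->q7 q10-1->q10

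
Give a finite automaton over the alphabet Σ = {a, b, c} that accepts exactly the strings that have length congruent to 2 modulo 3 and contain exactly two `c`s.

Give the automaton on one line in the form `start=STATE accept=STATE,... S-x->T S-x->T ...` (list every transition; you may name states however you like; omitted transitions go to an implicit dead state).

start=S0 accept=S5 S0-a->S1 S0-b->S1 S0-c->S2 S1-a->S3 S1-b->S3 S1-c->S4 S2-a->S4 S2-b->S4 S2-c->S5 S3-a->S0 S3-b->S0 S3-c->S6 S4-a->S6 S4-b->S6 S4-c->S7 S5-a->S7 S5-b->S7 S5-c->S8 S6-a->S2 S6-b->S2 S6-c->S9 S7-a->S9 S7-b->S9 S7-c->S8 S8-a->S8 S8-b->S8 S8-c->S8 S9-a->S5 S9-b->S5 S9-c->S8

Handle the two conditions separately and then intersect. The first has 3 states tracking the input length modulo 3; the second has 4 states tracking the count of `c`s, saturating at 3. A product state is a pair (one from each), accepting exactly when both do. Equivalent product states are then merged.
With 10 states:
        a   b   c  
>  S0   S1  S1  S2 
   S1   S3  S3  S4 
   S2   S4  S4  S5 
   S3   S0  S0  S6 
   S4   S6  S6  S7 
 * S5   S7  S7  S8 
   S6   S2  S2  S9 
   S7   S9  S9  S8 
   S8   S8  S8  S8 
   S9   S5  S5  S8 
(> = start, * = accepting)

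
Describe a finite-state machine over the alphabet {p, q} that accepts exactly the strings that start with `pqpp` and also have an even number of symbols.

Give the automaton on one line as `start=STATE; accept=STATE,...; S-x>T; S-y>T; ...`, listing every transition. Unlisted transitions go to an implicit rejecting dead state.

start=S0; accept=S5; S0-p>S1; S0-q>S2; S1-p>S2; S1-q>S3; S2-p>S2; S2-q>S2; S3-p>S4; S3-q>S2; S4-p>S5; S4-q>S2; S5-p>S6; S5-q>S6; S6-p>S5; S6-q>S5

Run two small machines in parallel and take their product. The first has 6 states tracking whether the input so far still matches the prefix `pqpp`; the second has 2 states tracking the input length modulo 2. A product state is a pair (one from each), accepting exactly when both do. After merging equivalent states the machine shrinks.
A 7-state machine:
        p   q  
>  S0   S1  S2 
   S1   S2  S3 
   S2   S2  S2 
   S3   S4  S2 
   S4   S5  S2 
 * S5   S6  S6 
   S6   S5  S5 
(> = start, * = accepting)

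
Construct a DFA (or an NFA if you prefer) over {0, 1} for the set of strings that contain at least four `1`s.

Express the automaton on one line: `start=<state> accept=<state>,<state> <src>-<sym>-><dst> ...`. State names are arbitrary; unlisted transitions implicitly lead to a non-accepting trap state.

start=q0 accept=q4,q5 q0-0->q0 q0-1->q1 q1-0->q1 q1-1->q2 q2-0->q2 q2-1->q3 q3-0->q3 q3-1->q4 q4-0->q4 q4-1->q5 q5-0->q5 q5-1->q5

Count `1`s, saturating at 5: states q0 through q4 mean 0 through 4 `1`s seen; q5 means more than 4. Each `1` increments (capped at q5); other symbols loop. Accept from {q4, q5}.
        0   1  
>  q0   q0  q1 
   q1   q1  q2 
   q2   q2  q3 
   q3   q3  q4 
 * q4   q4  q5 
 * q5   q5  q5 
(> = start, * = accepting)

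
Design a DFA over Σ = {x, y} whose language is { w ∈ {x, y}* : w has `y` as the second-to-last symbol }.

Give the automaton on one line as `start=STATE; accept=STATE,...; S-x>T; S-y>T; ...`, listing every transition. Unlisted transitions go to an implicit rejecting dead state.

start=s0; accept=s5,s6; s0-x>s1; s0-y>s2; s1-x>s3; s1-y>s4; s2-x>s5; s2-y>s6; s3-x>s3; s3-y>s4; s4-x>s5; s4-y>s6; s5-x>s3; s5-y>s4; s6-x>s5; s6-y>s6

Because acceptance depends on a position counted from the end, the machine has to buffer the most recent 2 symbols. Make each state the string of the last up-to-2 symbols read; on input `x` shift the window left and append `x`. Accept when the buffered window has length 2 and begins with `y`.
        x   y  
>  s0   s1  s2 
   s1   s3  s4 
   s2   s5  s6 
   s3   s3  s4 
   s4   s5  s6 
 * s5   s3  s4 
 * s6   s5  s6 
(> = start, * = accepting)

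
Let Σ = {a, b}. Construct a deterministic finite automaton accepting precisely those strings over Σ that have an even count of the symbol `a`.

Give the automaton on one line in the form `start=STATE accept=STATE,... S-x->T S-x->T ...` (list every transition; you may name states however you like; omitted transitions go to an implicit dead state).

The only thing that matters is how many `a`s have appeared, reduced mod 2. Use one state per residue: q0 for 0, …, q1 for 1. Reading `a` moves to the next residue; anything else stays put. q0 is accepting.
With 2 states:
        a   b  
>* q0   q1  q0 
   q1   q0  q1 
(> = start, * = accepting)

start=q0 accept=q0 q0-a->q1 q0-b->q0 q1-a->q0 q1-b->q1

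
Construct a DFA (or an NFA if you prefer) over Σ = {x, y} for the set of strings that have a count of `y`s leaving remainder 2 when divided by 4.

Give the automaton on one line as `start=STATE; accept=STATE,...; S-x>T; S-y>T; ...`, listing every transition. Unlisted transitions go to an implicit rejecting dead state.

start=q0; accept=q2; q0-x>q0; q0-y>q1; q1-x>q1; q1-y>q2; q2-x>q2; q2-y>q3; q3-x>q3; q3-y>q0

Keep the running count of `y`s modulo 4: each `y` advances along the cycle q0 → q1 → q2 → q3 → q0 while other symbols loop. Accept at q2.
        x   y  
>  q0   q0  q1 
   q1   q1  q2 
 * q2   q2  q3 
   q3   q3  q0 
(> = start, * = accepting)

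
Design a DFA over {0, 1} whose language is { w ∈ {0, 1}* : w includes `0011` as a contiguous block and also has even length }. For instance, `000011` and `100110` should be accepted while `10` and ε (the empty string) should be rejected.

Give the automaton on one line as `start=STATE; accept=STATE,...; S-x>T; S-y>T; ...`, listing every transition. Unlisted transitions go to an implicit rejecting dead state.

Build one automaton per condition and run them in lockstep. The first has 5 states tracking whether and how much of `0011` has been seen; the second has 2 states tracking the input length modulo 2. A product state is a pair (one from each), accepting exactly when both do.
With 10 states:
        0   1  
>  q0   q1  q2 
   q1   q3  q0 
   q2   q4  q0 
   q3   q5  q6 
   q4   q5  q2 
   q5   q3  q7 
   q6   q4  q8 
   q7   q1  q9 
 * q8   q9  q9 
   q9   q8  q8 
(> = start, * = accepting)

start=q0; accept=q8; q0-0>q1; q0-1>q2; q1-0>q3; q1-1>q0; q2-0>q4; q2-1>q0; q3-0>q5; q3-1>q6; q4-0>q5; q4-1>q2; q5-0>q3; q5-1>q7; q6-0>q4; q6-1>q8; q7-0>q1; q7-1>q9; q8-0>q9; q8-1>q9; q9-0>q8; q9-1>q8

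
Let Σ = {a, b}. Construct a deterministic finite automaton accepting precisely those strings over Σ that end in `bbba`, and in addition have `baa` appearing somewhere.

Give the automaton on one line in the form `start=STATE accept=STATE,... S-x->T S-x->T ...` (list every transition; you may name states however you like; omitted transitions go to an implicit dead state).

start=q0 accept=q7 q0-a->q0 q0-b->q1 q1-a->q2 q1-b->q1 q2-a->q3 q2-b->q1 q3-a->q3 q3-b->q4 q4-a->q3 q4-b->q5 q5-a->q3 q5-b->q6 q6-a->q7 q6-b->q6 q7-a->q3 q7-b->q4

Handle the two conditions separately and then intersect. One (5 states) tracks how much of the suffix `bbba` has currently been matched; the other (4 states) tracks whether and how much of `baa` has been seen. Each combined state is a pair, one component from each; accept when both components accept. After merging equivalent states the machine shrinks.
8 states suffice.
        a   b  
>  q0   q0  q1 
   q1   q2  q1 
   q2   q3  q1 
   q3   q3  q4 
   q4   q3  q5 
   q5   q3  q6 
   q6   q7  q6 
 * q7   q3  q4 
(> = start, * = accepting)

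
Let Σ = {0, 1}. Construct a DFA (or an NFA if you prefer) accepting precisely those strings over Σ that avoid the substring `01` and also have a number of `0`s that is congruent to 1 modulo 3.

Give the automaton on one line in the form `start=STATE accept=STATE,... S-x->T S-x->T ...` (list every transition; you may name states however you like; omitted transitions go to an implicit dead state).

start=A accept=B A-0->B A-1->A B-0->C B-1->D C-0->E C-1->F D-0->F D-1->D E-0->B E-1->G F-0->G F-1->F G-0->D G-1->G

Handle the two conditions separately and then intersect. The first has 3 states tracking partial matches of the forbidden pattern `01`; the second has 3 states tracking the count of `0`s modulo 3. A product state is a pair (one from each), accepting exactly when both do.
A 7-state machine:
       0  1 
>  A   B  A 
 * B   C  D 
   C   E  F 
   D   F  D 
   E   B  G 
   F   G  F 
   G   D  G 
(> = start, * = accepting)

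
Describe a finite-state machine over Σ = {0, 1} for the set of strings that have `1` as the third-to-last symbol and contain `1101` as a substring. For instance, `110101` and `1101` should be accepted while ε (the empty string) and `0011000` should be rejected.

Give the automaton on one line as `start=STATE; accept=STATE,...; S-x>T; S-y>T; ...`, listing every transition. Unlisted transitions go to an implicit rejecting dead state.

start=S0; accept=S4,S7,S8,S9; S0-0>S0; S0-1>S1; S1-0>S0; S1-1>S2; S2-0>S3; S2-1>S2; S3-0>S0; S3-1>S4; S4-0>S5; S4-1>S6; S5-0>S7; S5-1>S4; S6-0>S8; S6-1>S9; S7-0>S10; S7-1>S11; S8-0>S7; S8-1>S4; S9-0>S8; S9-1>S9; S10-0>S10; S10-1>S11; S11-0>S5; S11-1>S6

Handle the two conditions separately and then intersect. The first has 15 states tracking the last 3 symbols read; the second has 5 states tracking whether and how much of `1101` has been seen. A product state is a pair (one from each), accepting exactly when both do. After merging equivalent states the machine shrinks.
12 states suffice.
          0    1  
>  S0     S0   S1 
   S1     S0   S2 
   S2     S3   S2 
   S3     S0   S4 
 * S4     S5   S6 
   S5     S7   S4 
   S6     S8   S9 
 * S7    S10  S11 
 * S8     S7   S4 
 * S9     S8   S9 
   S10   S10  S11 
   S11    S5   S6 
(> = start, * = accepting)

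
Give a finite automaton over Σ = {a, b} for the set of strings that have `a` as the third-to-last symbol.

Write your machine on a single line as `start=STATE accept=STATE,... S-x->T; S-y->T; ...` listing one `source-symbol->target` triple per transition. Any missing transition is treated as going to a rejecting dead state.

Because acceptance depends on a position counted from the end, the machine has to buffer the most recent 3 symbols. Make each state the string of the last up-to-3 symbols read; on input `x` shift the window left and append `x`. Accept when the buffered window has length 3 and begins with `a`.
With 15 states:
          a    b  
>  q0     q1   q2 
   q1     q3   q4 
   q2     q5   q6 
   q3     q7   q8 
   q4     q9  q10 
   q5    q11  q12 
   q6    q13  q14 
 * q7     q7   q8 
 * q8     q9  q10 
 * q9    q11  q12 
 * q10   q13  q14 
   q11    q7   q8 
   q12    q9  q10 
   q13   q11  q12 
   q14   q13  q14 
(> = start, * = accepting)

start=q0; accept=q7,q8,q9,q10; q0-a->q1; q0-b->q2; q1-a->q3; q1-b->q4; q2-a->q5; q2-b->q6; q3-a->q7; q3-b->q8; q4-a->q9; q4-b->q10; q5-a->q11; q5-b->q12; q6-a->q13; q6-b->q14; q7-a->q7; q7-b->q8; q8-a->q9; q8-b->q10; q9-a->q11; q9-b->q12; q10-a->q13; q10-b->q14; q11-a->q7; q11-b->q8; q12-a->q9; q12-b->q10; q13-a->q11; q13-b->q12; q14-a->q13; q14-b->q14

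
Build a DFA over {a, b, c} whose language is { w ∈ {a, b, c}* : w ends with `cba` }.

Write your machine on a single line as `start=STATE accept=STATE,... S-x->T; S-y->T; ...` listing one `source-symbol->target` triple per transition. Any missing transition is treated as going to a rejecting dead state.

start=s0; accept=s3; s0-a->s0; s0-b->s0; s0-c->s1; s1-a->s0; s1-b->s2; s1-c->s1; s2-a->s3; s2-b->s0; s2-c->s1; s3-a->s0; s3-b->s0; s3-c->s1

Remember how much of `cba` the current input suffix matches. State s0 means no match yet; s1 means the last symbol is `c`; s2 means the last 2 symbols are `cb`; s3 means the last 3 symbols are `cba`. Only s3 accepts. On a mismatch, fall back to the longest proper suffix that is still a prefix of `cba`.
        a   b   c  
>  s0   s0  s0  s1 
   s1   s0  s2  s1 
   s2   s3  s0  s1 
 * s3   s0  s0  s1 
(> = start, * = accepting)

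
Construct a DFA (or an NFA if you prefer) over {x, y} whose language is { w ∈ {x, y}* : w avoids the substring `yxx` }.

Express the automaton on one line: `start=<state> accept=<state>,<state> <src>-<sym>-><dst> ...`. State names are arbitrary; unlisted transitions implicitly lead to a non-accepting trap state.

start=q0 accept=q0,q1,q2 q0-x->q0 q0-y->q1 q1-x->q2 q1-y->q1 q2-x->q3 q2-y->q1 q3-x->q3 q3-y->q3

Track partial matches of the forbidden pattern `yxx`. State q3 is a dead state reached once `yxx` has occurred; every other state accepts. q0 means no part of `yxx` is currently matched.
With 4 states:
        x   y  
>* q0   q0  q1 
 * q1   q2  q1 
 * q2   q3  q1 
   q3   q3  q3 
(> = start, * = accepting)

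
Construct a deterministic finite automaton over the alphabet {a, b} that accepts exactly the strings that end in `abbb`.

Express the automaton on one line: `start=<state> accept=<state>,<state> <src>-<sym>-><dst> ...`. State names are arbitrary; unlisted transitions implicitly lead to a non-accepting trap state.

start=q0 accept=q4 q0-a->q1 q0-b->q0 q1-a->q1 q1-b->q2 q2-a->q1 q2-b->q3 q3-a->q1 q3-b->q4 q4-a->q1 q4-b->q0

Remember how much of `abbb` the current input suffix matches. State q0 means no match yet; q1 means the last symbol is `a`; q2 means the last 2 symbols are `ab`; q3 means the last 3 symbols are `abb`; q4 means the last 4 symbols are `abbb`. Only q4 accepts. On a mismatch, fall back to the longest proper suffix that is still a prefix of `abbb`.
A 5-state machine:
        a   b  
>  q0   q1  q0 
   q1   q1  q2 
   q2   q1  q3 
   q3   q1  q4 
 * q4   q1  q0 
(> = start, * = accepting)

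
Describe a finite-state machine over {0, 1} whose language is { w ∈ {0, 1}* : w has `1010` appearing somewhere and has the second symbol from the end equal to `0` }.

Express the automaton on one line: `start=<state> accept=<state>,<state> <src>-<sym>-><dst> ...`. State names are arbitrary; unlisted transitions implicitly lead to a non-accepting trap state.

start=q0 accept=q5,q6 q0-0->q0 q0-1->q1 q1-0->q2 q1-1->q1 q2-0->q0 q2-1->q3 q3-0->q4 q3-1->q1 q4-0->q5 q4-1->q6 q5-0->q5 q5-1->q6 q6-0->q4 q6-1->q7 q7-0->q4 q7-1->q7

Run two small machines in parallel and take their product. One (5 states) tracks whether and how much of `1010` has been seen; the other (7 states) tracks the last 2 symbols read. Each combined state is a pair, one component from each; accept when both components accept. Equivalent product states are then merged.
An 8-state machine:
        0   1  
>  q0   q0  q1 
   q1   q2  q1 
   q2   q0  q3 
   q3   q4  q1 
   q4   q5  q6 
 * q5   q5  q6 
 * q6   q4  q7 
   q7   q4  q7 
(> = start, * = accepting)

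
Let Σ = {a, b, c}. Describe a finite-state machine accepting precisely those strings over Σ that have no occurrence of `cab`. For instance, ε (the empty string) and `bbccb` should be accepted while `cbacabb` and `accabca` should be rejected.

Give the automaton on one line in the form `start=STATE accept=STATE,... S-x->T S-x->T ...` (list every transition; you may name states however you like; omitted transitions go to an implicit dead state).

start=q0 accept=q0,q1,q2 q0-a->q0 q0-b->q0 q0-c->q1 q1-a->q2 q1-b->q0 q1-c->q1 q2-a->q0 q2-b->q3 q2-c->q1 q3-a->q3 q3-b->q3 q3-c->q3

This is the complement of 'contains `cab`'. Use the same substring-matching states — q0 through q3 holding how much of `cab` has just been matched — but flip the accepting set: everything except the trap q3 accepts.
4 states suffice.
        a   b   c  
>* q0   q0  q0  q1 
 * q1   q2  q0  q1 
 * q2   q0  q3  q1 
   q3   q3  q3  q3 
(> = start, * = accepting)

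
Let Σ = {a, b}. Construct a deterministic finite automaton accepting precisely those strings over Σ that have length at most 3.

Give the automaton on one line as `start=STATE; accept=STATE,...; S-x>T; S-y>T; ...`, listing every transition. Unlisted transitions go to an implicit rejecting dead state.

start=s0; accept=s0,s1,s2,s3; s0-a>s1; s0-b>s1; s1-a>s2; s1-b>s2; s2-a>s3; s2-b>s3; s3-a>s4; s3-b>s4; s4-a>s4; s4-b>s4

We only need to distinguish lengths 0, 1, …, 3, and '>3'. Chain s0 → s1 → s2 → s3 → s4 on every symbol, with s4 looping. Accepting states: {s0, s1, s2, s3}.
A 5-state machine:
        a   b  
>* s0   s1  s1 
 * s1   s2  s2 
 * s2   s3  s3 
 * s3   s4  s4 
   s4   s4  s4 
(> = start, * = accepting)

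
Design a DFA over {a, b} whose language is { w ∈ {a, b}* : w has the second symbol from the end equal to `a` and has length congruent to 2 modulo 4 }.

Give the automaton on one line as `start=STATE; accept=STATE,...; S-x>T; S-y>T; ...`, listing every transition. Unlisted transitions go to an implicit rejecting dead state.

Run two small machines in parallel and take their product. The first has 7 states tracking the last 2 symbols read; the second has 4 states tracking the input length modulo 4. A product state is a pair (one from each), accepting exactly when both do.
19 states suffice.
          a    b  
>  q0     q1   q2 
   q1     q3   q4 
   q2     q5   q6 
 * q3     q7   q8 
 * q4     q9  q10 
   q5     q7   q8 
   q6     q9  q10 
   q7    q11  q12 
   q8    q13  q14 
   q9    q11  q12 
   q10   q13  q14 
   q11   q15  q16 
   q12   q17  q18 
   q13   q15  q16 
   q14   q17  q18 
   q15    q3   q4 
   q16    q5   q6 
   q17    q3   q4 
   q18    q5   q6 
(> = start, * = accepting)

start=q0; accept=q3,q4; q0-a>q1; q0-b>q2; q1-a>q3; q1-b>q4; q2-a>q5; q2-b>q6; q3-a>q7; q3-b>q8; q4-a>q9; q4-b>q10; q5-a>q7; q5-b>q8; q6-a>q9; q6-b>q10; q7-a>q11; q7-b>q12; q8-a>q13; q8-b>q14; q9-a>q11; q9-b>q12; q10-a>q13; q10-b>q14; q11-a>q15; q11-b>q16; q12-a>q17; q12-b>q18; q13-a>q15; q13-b>q16; q14-a>q17; q14-b>q18; q15-a>q3; q15-b>q4; q16-a>q5; q16-b>q6; q17-a>q3; q17-b>q4; q18-a>q5; q18-b>q6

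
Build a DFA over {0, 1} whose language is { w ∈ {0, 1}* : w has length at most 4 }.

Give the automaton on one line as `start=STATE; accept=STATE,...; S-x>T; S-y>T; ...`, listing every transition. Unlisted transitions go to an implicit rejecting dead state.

start=A; accept=A,B,C,D,E; A-0>B; A-1>B; B-0>C; B-1>C; C-0>D; C-1>D; D-0>E; D-1>E; E-0>F; E-1>F; F-0>F; F-1>F

Count input length up to 5: every symbol moves from A toward F, which means 'more than 4' and absorbs. Accept from {A, B, C, D, E}.
A 6-state machine:
       0  1 
>* A   B  B 
 * B   C  C 
 * C   D  D 
 * D   E  E 
 * E   F  F 
   F   F  F 
(> = start, * = accepting)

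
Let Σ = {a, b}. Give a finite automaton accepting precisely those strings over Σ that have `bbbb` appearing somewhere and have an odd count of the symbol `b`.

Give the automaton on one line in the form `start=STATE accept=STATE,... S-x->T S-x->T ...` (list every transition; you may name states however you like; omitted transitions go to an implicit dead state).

Run two small machines in parallel and take their product. The first has 5 states tracking whether and how much of `bbbb` has been seen; the second has 2 states tracking the count of `b`s modulo 2. A product state is a pair (one from each), accepting exactly when both do.
        a   b  
>  s0   s0  s1 
   s1   s2  s3 
   s2   s2  s4 
   s3   s0  s5 
   s4   s0  s6 
   s5   s2  s7 
   s6   s2  s8 
   s7   s7  s9 
   s8   s0  s9 
 * s9   s9  s7 
(> = start, * = accepting)

start=s0 accept=s9 s0-a->s0 s0-b->s1 s1-a->s2 s1-b->s3 s2-a->s2 s2-b->s4 s3-a->s0 s3-b->s5 s4-a->s0 s4-b->s6 s5-a->s2 s5-b->s7 s6-a->s2 s6-b->s8 s7-a->s7 s7-b->s9 s8-a->s0 s8-b->s9 s9-a->s9 s9-b->s7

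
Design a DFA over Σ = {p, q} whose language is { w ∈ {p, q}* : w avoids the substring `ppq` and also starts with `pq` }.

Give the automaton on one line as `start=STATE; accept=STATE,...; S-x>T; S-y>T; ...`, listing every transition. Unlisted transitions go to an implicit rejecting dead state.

Handle the two conditions separately and then intersect. One (4 states) tracks partial matches of the forbidden pattern `ppq`; the other (4 states) tracks whether the input so far still matches the prefix `pq`. Each combined state is a pair, one component from each; accept when both components accept. Equivalent product states are then merged.
6 states suffice.
       p  q 
>  A   B  C 
   B   C  D 
   C   C  C 
 * D   E  D 
 * E   F  D 
 * F   F  C 
(> = start, * = accepting)

start=A; accept=D,E,F; A-p>B; A-q>C; B-p>C; B-q>D; C-p>C; C-q>C; D-p>E; D-q>D; E-p>F; E-q>D; F-p>F; F-q>C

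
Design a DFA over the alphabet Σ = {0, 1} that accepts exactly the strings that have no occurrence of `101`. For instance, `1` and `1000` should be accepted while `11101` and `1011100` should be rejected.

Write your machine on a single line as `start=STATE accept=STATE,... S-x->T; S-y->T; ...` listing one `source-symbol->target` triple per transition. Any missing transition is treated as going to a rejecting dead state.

start=S0; accept=S0,S1,S2; S0-0->S0; S0-1->S1; S1-0->S2; S1-1->S1; S2-0->S0; S2-1->S3; S3-0->S3; S3-1->S3

This is the complement of 'contains `101`'. Use the same substring-matching states — S0 through S3 holding how much of `101` has just been matched — but flip the accepting set: everything except the trap S3 accepts.
A 4-state machine:
        0   1  
>* S0   S0  S1 
 * S1   S2  S1 
 * S2   S0  S3 
   S3   S3  S3 
(> = start, * = accepting)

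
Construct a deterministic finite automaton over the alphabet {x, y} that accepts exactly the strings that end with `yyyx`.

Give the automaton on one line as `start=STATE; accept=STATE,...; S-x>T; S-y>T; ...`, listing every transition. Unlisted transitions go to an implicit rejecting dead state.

Let each state record the length of the longest suffix of the input read so far that is also a prefix of `yyyx`. q1 means the last symbol is `y`; q2 means the last 2 symbols are `yy`; q3 means the last 3 symbols are `yyy`; q4 means the last 4 symbols are `yyyx`. Accept only at q4, where the string currently ends in `yyyx`.
5 states suffice.
        x   y  
>  q0   q0  q1 
   q1   q0  q2 
   q2   q0  q3 
   q3   q4  q3 
 * q4   q0  q1 
(> = start, * = accepting)

start=q0; accept=q4; q0-x>q0; q0-y>q1; q1-x>q0; q1-y>q2; q2-x>q0; q2-y>q3; q3-x>q4; q3-y>q3; q4-x>q0; q4-y>q1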